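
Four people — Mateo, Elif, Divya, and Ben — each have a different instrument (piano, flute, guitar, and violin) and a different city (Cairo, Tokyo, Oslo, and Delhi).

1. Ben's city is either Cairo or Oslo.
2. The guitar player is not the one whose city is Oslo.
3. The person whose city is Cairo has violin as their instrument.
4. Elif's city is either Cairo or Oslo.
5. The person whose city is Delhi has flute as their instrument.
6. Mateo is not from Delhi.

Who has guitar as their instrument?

With clues 1–3, Ben is impossible for the one with instrument guitar.
With clues 1–4, Elif is impossible for the one with instrument guitar.
With clues 1–6, Divya is impossible for the one with instrument guitar.
That leaves Mateo.

Mateo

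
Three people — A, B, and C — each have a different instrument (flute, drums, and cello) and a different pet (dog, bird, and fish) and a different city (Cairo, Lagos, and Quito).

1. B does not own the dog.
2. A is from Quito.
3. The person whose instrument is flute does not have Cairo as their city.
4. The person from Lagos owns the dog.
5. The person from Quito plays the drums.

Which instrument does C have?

flute

With clues 1–5, cello and drums are impossible for C's instrument.
That leaves flute.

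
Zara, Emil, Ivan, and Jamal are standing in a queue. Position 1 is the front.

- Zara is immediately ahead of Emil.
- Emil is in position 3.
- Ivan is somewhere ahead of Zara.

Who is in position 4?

With clue 1, Zara is ruled out for position 4.
With clues 1–2, Emil is ruled out for position 4.
With clues 1–3, Ivan is ruled out for position 4.
So position 4 is Jamal.

Jamal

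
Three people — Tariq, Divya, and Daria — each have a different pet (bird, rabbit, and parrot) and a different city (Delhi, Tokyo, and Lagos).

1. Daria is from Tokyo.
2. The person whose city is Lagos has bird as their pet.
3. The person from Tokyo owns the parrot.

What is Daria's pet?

With clues 1–2, bird is impossible for Daria's pet.
With clues 1–3, rabbit is impossible for Daria's pet.
That leaves parrot.

parrot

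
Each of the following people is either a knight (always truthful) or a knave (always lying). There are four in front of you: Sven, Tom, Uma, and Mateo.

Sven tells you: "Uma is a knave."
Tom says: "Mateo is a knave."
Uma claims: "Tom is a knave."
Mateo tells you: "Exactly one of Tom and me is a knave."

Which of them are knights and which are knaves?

Consider Sven. Suppose Sven is a knight.
Then no assignment of the remaining roles makes every statement match its speaker's type — contradiction.
So Sven is a knave.
Consider Tom. Suppose Tom is a knight.
Then whichever role Mateo has, Mateo's statement has the wrong truth value — contradiction.
So Tom is a knave.
With that fixed, Uma's statement is true, so Uma is a knight.
Consider Mateo. Suppose Mateo is a knave.
Then Tom's statement comes out true, contradicting Tom being a knave.
So Mateo is a knight.

Sven: knave, Tom: knave, Uma: knight, Mateo: knight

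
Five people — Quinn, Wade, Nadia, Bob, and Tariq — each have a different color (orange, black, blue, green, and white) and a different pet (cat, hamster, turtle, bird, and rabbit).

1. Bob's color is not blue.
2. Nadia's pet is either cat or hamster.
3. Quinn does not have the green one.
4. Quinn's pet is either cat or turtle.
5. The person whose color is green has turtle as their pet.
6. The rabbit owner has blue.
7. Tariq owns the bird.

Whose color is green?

With clues 1–3, Quinn is impossible for the one with color green.
With clues 1–5, Nadia is impossible for the one with color green.
With clues 1–7, Tariq and Wade are impossible for the one with color green.
That leaves Bob.

Bob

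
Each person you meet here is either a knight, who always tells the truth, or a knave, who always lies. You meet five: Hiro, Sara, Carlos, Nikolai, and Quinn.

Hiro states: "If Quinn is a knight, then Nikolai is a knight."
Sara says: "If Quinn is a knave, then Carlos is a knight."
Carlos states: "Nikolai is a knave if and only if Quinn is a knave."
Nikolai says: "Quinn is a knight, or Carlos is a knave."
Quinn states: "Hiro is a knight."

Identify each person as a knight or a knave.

Consider Hiro. Suppose Hiro is a knave.
Then no assignment of the remaining roles makes every statement match its speaker's type — contradiction.
So Hiro is a knight.
With that fixed, Quinn's statement is true, so Quinn is a knight.
With that fixed, Sara's statement is true, so Sara is a knight.
With that fixed, Nikolai's statement is true, so Nikolai is a knight.
With that fixed, Carlos's statement is true, so Carlos is a knight.

Hiro: knight, Sara: knight, Carlos: knight, Nikolai: knight, Quinn: knight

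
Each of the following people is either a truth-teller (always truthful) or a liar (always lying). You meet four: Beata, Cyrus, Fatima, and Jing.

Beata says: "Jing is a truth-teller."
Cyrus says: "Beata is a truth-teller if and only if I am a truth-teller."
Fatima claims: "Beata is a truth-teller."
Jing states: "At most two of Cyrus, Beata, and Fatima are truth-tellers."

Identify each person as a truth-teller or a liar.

Beata: truth-teller, Cyrus: liar, Fatima: truth-teller, Jing: truth-teller

Consider Beata. Suppose Beata is a liar.
Then whichever role Cyrus has, Cyrus's statement has the wrong truth value — contradiction.
So Beata is a truth-teller.
With that fixed, Fatima's statement is true, so Fatima is a truth-teller.
Consider Cyrus. Suppose Cyrus is a truth-teller.
Then no assignment of the remaining roles makes every statement match its speaker's type — contradiction.
So Cyrus is a liar.
With that fixed, Jing's statement is true, so Jing is a truth-teller.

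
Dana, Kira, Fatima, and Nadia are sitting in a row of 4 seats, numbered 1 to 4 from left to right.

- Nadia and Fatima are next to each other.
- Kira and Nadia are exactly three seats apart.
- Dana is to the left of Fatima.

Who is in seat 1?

With clues 1–2, Dana and Fatima are ruled out for seat 1.
With clues 1–3, Nadia is ruled out for seat 1.
So seat 1 is Kira.

Kira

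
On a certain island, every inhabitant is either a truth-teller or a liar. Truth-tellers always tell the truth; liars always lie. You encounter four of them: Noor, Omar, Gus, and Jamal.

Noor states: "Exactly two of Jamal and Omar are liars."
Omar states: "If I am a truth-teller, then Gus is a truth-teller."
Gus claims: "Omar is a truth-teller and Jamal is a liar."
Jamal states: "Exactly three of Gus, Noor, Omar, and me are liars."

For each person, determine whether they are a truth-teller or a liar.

Noor: liar, Omar: truth-teller, Gus: truth-teller, Jamal: liar

Consider Noor. Suppose Noor is a truth-teller.
Then no assignment of the remaining roles makes every statement match its speaker's type — contradiction.
So Noor is a liar.
Consider Omar. Suppose Omar is a liar.
Then Omar's own statement would have to be false, but it can't be — contradiction.
So Omar is a truth-teller.
Consider Gus. Suppose Gus is a liar.
Then Omar's statement comes out false, contradicting Omar being a truth-teller.
So Gus is a truth-teller.
With that fixed, Jamal's statement is false, so Jamal is a liar.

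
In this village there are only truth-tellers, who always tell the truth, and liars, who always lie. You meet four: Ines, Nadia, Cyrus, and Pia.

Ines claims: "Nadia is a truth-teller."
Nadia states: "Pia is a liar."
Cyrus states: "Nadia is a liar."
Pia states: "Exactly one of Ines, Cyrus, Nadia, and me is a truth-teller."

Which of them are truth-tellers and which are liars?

Ines: truth-teller, Nadia: truth-teller, Cyrus: liar, Pia: liar

Consider Ines. Suppose Ines is a liar.
Then no assignment of the remaining roles makes every statement match its speaker's type — contradiction.
So Ines is a truth-teller.
Consider Nadia. Suppose Nadia is a liar.
Then Ines's statement comes out false, contradicting Ines being a truth-teller.
So Nadia is a truth-teller.
With that fixed, Cyrus's statement is false, so Cyrus is a liar.
With that fixed, Pia's statement is false, so Pia is a liar.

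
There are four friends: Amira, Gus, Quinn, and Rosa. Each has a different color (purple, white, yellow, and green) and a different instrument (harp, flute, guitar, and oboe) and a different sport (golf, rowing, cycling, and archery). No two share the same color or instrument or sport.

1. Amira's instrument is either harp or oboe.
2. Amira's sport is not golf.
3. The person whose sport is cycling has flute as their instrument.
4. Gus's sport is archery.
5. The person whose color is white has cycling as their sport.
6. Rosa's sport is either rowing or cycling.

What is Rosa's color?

With clues 1–6, green, purple, and yellow are impossible for Rosa's color.
That leaves white.

white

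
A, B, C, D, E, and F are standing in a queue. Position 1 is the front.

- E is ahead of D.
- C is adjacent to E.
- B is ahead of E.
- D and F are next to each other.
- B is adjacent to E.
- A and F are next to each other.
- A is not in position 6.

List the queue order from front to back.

From clue 1: D is in {2,3,4,5,6}.
From clues 1–2: D is in {3,4,5,6}.
From clues 1–3: B is in {1,2,3}.
From clues 1–4: B is in {1,2}.
From clues 1–6: B → position 1, E → position 2, C → position 3, F → position 5.
From clues 1–7: A → position 4, D → position 6.

B, E, C, A, F, D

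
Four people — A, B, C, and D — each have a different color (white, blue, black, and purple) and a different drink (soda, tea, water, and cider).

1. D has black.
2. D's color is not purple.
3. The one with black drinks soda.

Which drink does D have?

With clues 1–3, cider, tea, and water are impossible for D's drink.
That leaves soda.

soda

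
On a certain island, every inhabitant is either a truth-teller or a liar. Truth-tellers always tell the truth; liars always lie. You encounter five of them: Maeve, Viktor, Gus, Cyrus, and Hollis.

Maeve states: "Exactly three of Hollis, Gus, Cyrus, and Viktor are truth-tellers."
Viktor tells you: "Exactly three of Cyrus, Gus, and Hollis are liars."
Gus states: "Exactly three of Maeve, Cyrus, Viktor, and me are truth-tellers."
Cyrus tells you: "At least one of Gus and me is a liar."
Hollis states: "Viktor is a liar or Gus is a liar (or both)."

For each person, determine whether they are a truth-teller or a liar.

Maeve: liar, Viktor: liar, Gus: liar, Cyrus: truth-teller, Hollis: truth-teller

Consider Maeve. Suppose Maeve is a truth-teller.
Then no assignment of the remaining roles makes every statement match its speaker's type — contradiction.
So Maeve is a liar.
Consider Viktor. Suppose Viktor is a truth-teller.
Then no assignment of the remaining roles makes every statement match its speaker's type — contradiction.
So Viktor is a liar.
With that fixed, Gus's statement is false, so Gus is a liar.
With that fixed, Cyrus's statement is true, so Cyrus is a truth-teller.
With that fixed, Hollis's statement is true, so Hollis is a truth-teller.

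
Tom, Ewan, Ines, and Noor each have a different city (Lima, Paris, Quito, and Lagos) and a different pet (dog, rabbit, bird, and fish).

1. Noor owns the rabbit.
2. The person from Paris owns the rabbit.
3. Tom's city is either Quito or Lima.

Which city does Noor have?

Paris

With clues 1–2, Lagos, Lima, and Quito are impossible for Noor's city.
That leaves Paris.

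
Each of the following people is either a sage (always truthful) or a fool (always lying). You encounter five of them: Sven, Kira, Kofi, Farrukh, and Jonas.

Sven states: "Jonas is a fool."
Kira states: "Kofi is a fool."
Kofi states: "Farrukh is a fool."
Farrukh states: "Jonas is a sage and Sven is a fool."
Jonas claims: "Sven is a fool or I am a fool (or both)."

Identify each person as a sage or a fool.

Consider Sven. Suppose Sven is a sage.
Then whichever role Jonas has, Jonas's statement has the wrong truth value — contradiction.
So Sven is a fool.
With that fixed, Jonas's statement is true, so Jonas is a sage.
With that fixed, Farrukh's statement is true, so Farrukh is a sage.
With that fixed, Kofi's statement is false, so Kofi is a fool.
With that fixed, Kira's statement is true, so Kira is a sage.

Sven: fool, Kira: sage, Kofi: fool, Farrukh: sage, Jonas: sage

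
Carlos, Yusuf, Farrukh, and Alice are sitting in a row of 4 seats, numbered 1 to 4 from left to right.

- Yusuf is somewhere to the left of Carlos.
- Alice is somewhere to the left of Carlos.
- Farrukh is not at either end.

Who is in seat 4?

With clue 1, Yusuf is ruled out for seat 4.
With clues 1–2, Alice is ruled out for seat 4.
With clues 1–3, Farrukh is ruled out for seat 4.
So seat 4 is Carlos.

Carlos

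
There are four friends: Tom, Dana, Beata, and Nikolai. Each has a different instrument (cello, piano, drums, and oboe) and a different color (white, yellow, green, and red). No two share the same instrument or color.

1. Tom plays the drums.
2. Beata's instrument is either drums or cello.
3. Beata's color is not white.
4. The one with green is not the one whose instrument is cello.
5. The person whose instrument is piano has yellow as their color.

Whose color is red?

Beata

With clues 1–5, Dana, Nikolai, and Tom are impossible for the one with color red.
That leaves Beata.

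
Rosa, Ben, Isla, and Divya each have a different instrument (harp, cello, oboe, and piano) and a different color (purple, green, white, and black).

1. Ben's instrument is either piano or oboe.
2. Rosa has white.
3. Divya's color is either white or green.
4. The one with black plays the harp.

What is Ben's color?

With clues 1–2, white is impossible for Ben's color.
With clues 1–3, green is impossible for Ben's color.
With clues 1–4, black is impossible for Ben's color.
That leaves purple.

purple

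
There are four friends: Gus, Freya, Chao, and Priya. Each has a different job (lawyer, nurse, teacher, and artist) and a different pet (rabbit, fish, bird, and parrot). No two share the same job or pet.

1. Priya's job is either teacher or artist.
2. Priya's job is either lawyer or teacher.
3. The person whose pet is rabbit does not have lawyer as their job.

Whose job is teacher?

With clues 1–2, Chao, Freya, and Gus are impossible for the one with job teacher.
That leaves Priya.

Priya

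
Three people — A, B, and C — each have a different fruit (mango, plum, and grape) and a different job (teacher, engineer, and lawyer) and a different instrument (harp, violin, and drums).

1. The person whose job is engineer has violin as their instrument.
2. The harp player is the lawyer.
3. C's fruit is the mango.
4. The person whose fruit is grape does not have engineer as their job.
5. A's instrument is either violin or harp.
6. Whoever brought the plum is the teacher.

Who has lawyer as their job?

A

With clues 1–6, B and C are impossible for the one with job lawyer.
That leaves A.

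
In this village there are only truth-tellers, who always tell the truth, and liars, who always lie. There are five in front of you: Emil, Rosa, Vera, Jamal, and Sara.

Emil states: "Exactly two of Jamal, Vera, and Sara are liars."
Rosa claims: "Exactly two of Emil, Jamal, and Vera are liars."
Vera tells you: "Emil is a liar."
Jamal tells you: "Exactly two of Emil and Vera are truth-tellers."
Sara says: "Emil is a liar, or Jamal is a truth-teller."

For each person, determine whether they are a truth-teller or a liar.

Consider Emil. Suppose Emil is a truth-teller.
Then no assignment of the remaining roles makes every statement match its speaker's type — contradiction.
So Emil is a liar.
With that fixed, Vera's statement is true, so Vera is a truth-teller.
With that fixed, Jamal's statement is false, so Jamal is a liar.
With that fixed, Sara's statement is true, so Sara is a truth-teller.
With that fixed, Rosa's statement is true, so Rosa is a truth-teller.

Emil: liar, Rosa: truth-teller, Vera: truth-teller, Jamal: liar, Sara: truth-teller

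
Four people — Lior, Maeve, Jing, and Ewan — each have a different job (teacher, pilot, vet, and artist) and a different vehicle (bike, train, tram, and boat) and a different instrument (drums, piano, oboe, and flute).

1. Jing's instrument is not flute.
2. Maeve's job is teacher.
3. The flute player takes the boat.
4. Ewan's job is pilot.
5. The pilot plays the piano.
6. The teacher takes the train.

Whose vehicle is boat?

With clues 1–3, Jing is impossible for the one with vehicle boat.
With clues 1–5, Ewan is impossible for the one with vehicle boat.
With clues 1–6, Maeve is impossible for the one with vehicle boat.
That leaves Lior.

Lior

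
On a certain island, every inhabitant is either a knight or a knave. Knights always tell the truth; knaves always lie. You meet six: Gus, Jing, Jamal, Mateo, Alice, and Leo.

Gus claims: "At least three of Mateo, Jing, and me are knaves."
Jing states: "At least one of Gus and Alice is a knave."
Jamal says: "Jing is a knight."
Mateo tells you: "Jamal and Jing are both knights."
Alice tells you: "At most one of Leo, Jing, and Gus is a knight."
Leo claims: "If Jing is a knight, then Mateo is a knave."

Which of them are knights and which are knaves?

Consider Gus. Suppose Gus is a knight.
Then Gus's own statement would have to be true, but it can't be — contradiction.
So Gus is a knave.
With that fixed, Jing's statement is true, so Jing is a knight.
With that fixed, Jamal's statement is true, so Jamal is a knight.
With that fixed, Mateo's statement is true, so Mateo is a knight.
With that fixed, Leo's statement is false, so Leo is a knave.
With that fixed, Alice's statement is true, so Alice is a knight.

Gus: knave, Jing: knight, Jamal: knight, Mateo: knight, Alice: knight, Leo: knave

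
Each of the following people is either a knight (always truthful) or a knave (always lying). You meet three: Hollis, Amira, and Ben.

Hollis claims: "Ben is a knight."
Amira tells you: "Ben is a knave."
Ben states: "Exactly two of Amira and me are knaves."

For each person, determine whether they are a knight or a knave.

Consider Hollis. Suppose Hollis is a knight.
Then no assignment of the remaining roles makes every statement match its speaker's type — contradiction.
So Hollis is a knave.
Consider Amira. Suppose Amira is a knave.
Then whichever role Ben has, Ben's statement has the wrong truth value — contradiction.
So Amira is a knight.
With that fixed, Ben's statement is false, so Ben is a knave.

Hollis: knave, Amira: knight, Ben: knave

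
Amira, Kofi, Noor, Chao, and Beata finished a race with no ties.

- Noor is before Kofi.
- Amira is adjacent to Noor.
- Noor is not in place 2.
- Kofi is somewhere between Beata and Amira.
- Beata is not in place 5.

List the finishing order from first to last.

From clue 1: Kofi is in {2,3,4,5}.
From clues 1–2: Kofi is in {3,4,5}.
From clues 1–3: Amira is in {2,3,4}.
From clues 1–4: Amira → place 2.
From clues 1–5: Noor → place 1, Kofi → place 3, Beata → place 4, Chao → place 5.

Noor, Amira, Kofi, Beata, Chao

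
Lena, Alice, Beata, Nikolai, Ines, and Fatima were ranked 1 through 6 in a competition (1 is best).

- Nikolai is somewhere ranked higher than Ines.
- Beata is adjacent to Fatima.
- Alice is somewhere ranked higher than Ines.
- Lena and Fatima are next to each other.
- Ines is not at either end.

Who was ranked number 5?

Fatima

With clues 1–4, Ines is ruled out for rank 5.
With clues 1–5, Alice, Beata, Lena, and Nikolai are ruled out for rank 5.
So rank 5 is Fatima.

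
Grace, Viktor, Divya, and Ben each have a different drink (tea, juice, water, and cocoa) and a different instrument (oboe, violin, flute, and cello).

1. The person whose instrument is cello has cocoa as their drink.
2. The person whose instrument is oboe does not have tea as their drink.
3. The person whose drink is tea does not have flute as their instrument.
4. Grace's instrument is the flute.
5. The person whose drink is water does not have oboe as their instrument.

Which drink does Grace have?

With clues 1–4, cocoa and tea are impossible for Grace's drink.
With clues 1–5, juice is impossible for Grace's drink.
That leaves water.

water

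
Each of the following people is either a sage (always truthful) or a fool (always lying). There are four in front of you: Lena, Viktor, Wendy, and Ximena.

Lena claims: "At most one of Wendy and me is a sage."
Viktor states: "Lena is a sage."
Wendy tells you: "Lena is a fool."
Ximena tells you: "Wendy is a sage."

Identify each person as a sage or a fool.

Lena: sage, Viktor: sage, Wendy: fool, Ximena: fool

Consider Lena. Suppose Lena is a fool.
Then Lena's own statement would have to be false, but it can't be — contradiction.
So Lena is a sage.
With that fixed, Viktor's statement is true, so Viktor is a sage.
With that fixed, Wendy's statement is false, so Wendy is a fool.
With that fixed, Ximena's statement is false, so Ximena is a fool.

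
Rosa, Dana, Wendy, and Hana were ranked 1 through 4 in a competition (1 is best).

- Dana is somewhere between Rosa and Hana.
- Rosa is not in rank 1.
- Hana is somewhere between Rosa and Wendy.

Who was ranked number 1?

With clue 1, Dana is ruled out for rank 1.
With clues 1–2, Rosa is ruled out for rank 1.
With clues 1–3, Hana is ruled out for rank 1.
So rank 1 is Wendy.

Wendy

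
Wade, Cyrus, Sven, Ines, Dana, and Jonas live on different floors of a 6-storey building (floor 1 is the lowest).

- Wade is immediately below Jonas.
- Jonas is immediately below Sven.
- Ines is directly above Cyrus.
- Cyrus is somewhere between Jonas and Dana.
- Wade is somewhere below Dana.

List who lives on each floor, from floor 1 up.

From clue 1: Wade is in {1,2,3,4,5}.
From clues 1–2: Wade is in {1,2,3,4}.
From clues 1–4: Wade is in {1,4}.
From clues 1–5: Wade → floor 1, Jonas → floor 2, Sven → floor 3, Cyrus → floor 4, Ines → floor 5, Dana → floor 6.

Wade, Jonas, Sven, Cyrus, Ines, Dana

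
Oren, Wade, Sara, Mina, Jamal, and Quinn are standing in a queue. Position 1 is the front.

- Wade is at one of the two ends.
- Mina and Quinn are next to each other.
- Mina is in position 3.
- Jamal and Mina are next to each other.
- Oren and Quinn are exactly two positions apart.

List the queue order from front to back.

Wade, Jamal, Mina, Quinn, Sara, Oren

From clue 1: Wade is in {1,6}.
From clues 1–3: Mina → position 3.
From clues 1–4: Wade is in {1,6}.
From clues 1–5: Wade → position 1, Jamal → position 2, Quinn → position 4, Sara → position 5, Oren → position 6.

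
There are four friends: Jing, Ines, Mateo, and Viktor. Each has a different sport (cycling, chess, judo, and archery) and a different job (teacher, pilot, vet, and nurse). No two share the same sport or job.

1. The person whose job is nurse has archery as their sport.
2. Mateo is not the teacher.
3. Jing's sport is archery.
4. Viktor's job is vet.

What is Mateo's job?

With clues 1–2, teacher is impossible for Mateo's job.
With clues 1–3, nurse is impossible for Mateo's job.
With clues 1–4, vet is impossible for Mateo's job.
That leaves pilot.

pilot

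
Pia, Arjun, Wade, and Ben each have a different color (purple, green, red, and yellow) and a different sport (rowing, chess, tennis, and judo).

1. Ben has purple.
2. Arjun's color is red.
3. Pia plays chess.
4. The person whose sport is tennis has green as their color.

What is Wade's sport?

tennis

With clues 1–3, chess is impossible for Wade's sport.
With clues 1–4, judo and rowing are impossible for Wade's sport.
That leaves tennis.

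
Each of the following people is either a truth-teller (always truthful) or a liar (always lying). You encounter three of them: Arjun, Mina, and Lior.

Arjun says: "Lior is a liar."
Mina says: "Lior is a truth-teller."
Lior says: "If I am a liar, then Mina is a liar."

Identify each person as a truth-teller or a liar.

Consider Arjun. Suppose Arjun is a truth-teller.
Then no assignment of the remaining roles makes every statement match its speaker's type — contradiction.
So Arjun is a liar.
Consider Mina. Suppose Mina is a liar.
Then no assignment of the remaining roles makes every statement match its speaker's type — contradiction.
So Mina is a truth-teller.
Consider Lior. Suppose Lior is a liar.
Then Arjun's statement comes out true, contradicting Arjun being a liar.
So Lior is a truth-teller.

Arjun: liar, Mina: truth-teller, Lior: truth-teller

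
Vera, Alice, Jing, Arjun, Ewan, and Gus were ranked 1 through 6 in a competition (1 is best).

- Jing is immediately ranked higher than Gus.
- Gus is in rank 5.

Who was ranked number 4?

Jing

With clues 1–2, Alice, Arjun, Ewan, Gus, and Vera are ruled out for rank 4.
So rank 4 is Jing.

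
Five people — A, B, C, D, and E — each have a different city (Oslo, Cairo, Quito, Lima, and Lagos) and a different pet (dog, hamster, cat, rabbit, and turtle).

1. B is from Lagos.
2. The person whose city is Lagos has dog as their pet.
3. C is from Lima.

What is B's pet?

dog

With clues 1–2, cat, hamster, rabbit, and turtle are impossible for B's pet.
That leaves dog.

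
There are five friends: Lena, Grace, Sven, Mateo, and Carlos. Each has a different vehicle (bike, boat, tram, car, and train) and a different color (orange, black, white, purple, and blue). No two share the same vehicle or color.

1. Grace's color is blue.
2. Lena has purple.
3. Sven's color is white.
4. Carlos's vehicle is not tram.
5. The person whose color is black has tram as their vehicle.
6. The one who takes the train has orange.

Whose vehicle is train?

Carlos

With clues 1–5, Mateo is impossible for the one with vehicle train.
With clues 1–6, Grace, Lena, and Sven are impossible for the one with vehicle train.
That leaves Carlos.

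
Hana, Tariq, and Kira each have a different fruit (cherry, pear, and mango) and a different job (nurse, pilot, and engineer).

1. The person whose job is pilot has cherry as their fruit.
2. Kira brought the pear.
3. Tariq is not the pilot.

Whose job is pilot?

Hana

With clues 1–2, Kira is impossible for the one with job pilot.
With clues 1–3, Tariq is impossible for the one with job pilot.
That leaves Hana.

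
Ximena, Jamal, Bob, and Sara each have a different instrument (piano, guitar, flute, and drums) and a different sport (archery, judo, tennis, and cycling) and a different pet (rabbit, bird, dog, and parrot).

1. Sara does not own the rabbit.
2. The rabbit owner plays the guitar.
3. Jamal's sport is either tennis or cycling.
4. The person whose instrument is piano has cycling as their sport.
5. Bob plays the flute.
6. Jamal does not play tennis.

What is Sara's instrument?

With clues 1–2, guitar is impossible for Sara's instrument.
With clues 1–5, flute is impossible for Sara's instrument.
With clues 1–6, piano is impossible for Sara's instrument.
That leaves drums.

drums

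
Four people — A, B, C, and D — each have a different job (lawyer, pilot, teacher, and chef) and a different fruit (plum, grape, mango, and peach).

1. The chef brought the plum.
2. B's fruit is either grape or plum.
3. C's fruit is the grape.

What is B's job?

chef

With clues 1–3, lawyer, pilot, and teacher are impossible for B's job.
That leaves chef.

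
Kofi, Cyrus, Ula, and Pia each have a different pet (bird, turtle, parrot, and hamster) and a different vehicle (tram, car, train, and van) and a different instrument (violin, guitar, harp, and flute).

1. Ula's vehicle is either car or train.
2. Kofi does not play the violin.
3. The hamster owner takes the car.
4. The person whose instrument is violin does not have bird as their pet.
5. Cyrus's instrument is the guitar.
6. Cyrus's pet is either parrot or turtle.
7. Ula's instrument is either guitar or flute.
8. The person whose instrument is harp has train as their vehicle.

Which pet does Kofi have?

bird

With clues 1–8, hamster, parrot, and turtle are impossible for Kofi's pet.
That leaves bird.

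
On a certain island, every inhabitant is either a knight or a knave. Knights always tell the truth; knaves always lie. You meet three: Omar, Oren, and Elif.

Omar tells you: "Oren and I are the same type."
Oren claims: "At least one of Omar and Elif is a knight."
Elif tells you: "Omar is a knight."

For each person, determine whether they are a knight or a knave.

Consider Omar. Suppose Omar is a knave.
Then no assignment of the remaining roles makes every statement match its speaker's type — contradiction.
So Omar is a knight.
With that fixed, Oren's statement is true, so Oren is a knight.
With that fixed, Elif's statement is true, so Elif is a knight.

Omar: knight, Oren: knight, Elif: knight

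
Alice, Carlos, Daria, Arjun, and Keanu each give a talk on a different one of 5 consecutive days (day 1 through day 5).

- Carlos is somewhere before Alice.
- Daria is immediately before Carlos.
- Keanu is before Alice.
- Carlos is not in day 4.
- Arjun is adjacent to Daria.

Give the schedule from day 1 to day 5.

From clue 1: Alice is in {2,3,4,5}.
From clues 1–2: Alice is in {3,4,5}.
From clues 1–3: Alice is in {4,5}.
From clues 1–5: Arjun → day 1, Daria → day 2, Carlos → day 3, Keanu → day 4, Alice → day 5.

Arjun, Daria, Carlos, Keanu, Alice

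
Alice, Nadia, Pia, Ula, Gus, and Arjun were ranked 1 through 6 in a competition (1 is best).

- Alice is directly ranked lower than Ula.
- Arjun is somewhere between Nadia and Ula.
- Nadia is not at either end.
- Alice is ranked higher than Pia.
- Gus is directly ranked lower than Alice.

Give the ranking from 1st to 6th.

From clue 1: Alice is in {2,3,4,5,6}.
From clues 1–2: Arjun is in {2,3,4,5}.
From clues 1–3: Arjun is in {3,4}.
From clues 1–5: Ula → rank 1, Alice → rank 2, Gus → rank 3, Arjun → rank 4, Nadia → rank 5, Pia → rank 6.

Ula, Alice, Gus, Arjun, Nadia, Pia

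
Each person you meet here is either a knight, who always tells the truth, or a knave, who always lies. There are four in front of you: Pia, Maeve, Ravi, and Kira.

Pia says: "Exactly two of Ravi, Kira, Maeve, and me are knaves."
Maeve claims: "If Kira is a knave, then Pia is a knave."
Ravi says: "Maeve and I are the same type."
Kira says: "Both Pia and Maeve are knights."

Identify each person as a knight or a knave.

Consider Pia. Suppose Pia is a knight.
Then no assignment of the remaining roles makes every statement match its speaker's type — contradiction.
So Pia is a knave.
With that fixed, Maeve's statement is true, so Maeve is a knight.
With that fixed, Kira's statement is false, so Kira is a knave.
Consider Ravi. Suppose Ravi is a knight.
Then Pia's statement comes out true, contradicting Pia being a knave.
So Ravi is a knave.

Pia: knave, Maeve: knight, Ravi: knave, Kira: knave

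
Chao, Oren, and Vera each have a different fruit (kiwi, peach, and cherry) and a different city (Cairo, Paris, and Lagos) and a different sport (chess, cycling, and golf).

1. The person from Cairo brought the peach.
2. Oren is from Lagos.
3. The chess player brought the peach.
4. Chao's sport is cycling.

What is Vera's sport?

With clues 1–4, cycling and golf are impossible for Vera's sport.
That leaves chess.

chess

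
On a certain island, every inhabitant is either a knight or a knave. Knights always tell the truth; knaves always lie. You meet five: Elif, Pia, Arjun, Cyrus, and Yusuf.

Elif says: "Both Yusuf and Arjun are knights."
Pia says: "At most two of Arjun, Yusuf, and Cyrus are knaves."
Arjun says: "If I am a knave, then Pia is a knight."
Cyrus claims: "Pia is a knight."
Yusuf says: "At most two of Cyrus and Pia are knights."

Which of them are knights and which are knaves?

Regardless of anyone's role, Yusuf's statement is true, so Yusuf is a knight.
With that fixed, Pia's statement is true, so Pia is a knight.
With that fixed, Arjun's statement is true, so Arjun is a knight.
With that fixed, Cyrus's statement is true, so Cyrus is a knight.
With that fixed, Elif's statement is true, so Elif is a knight.

Elif: knight, Pia: knight, Arjun: knight, Cyrus: knight, Yusuf: knight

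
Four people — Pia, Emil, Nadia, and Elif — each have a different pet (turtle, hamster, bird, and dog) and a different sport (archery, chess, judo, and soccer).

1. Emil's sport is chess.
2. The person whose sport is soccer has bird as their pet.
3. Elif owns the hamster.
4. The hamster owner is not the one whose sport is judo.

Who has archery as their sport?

Elif

Clue 1 rules out Emil for the one with sport archery.
With clues 1–4, Nadia and Pia are impossible for the one with sport archery.
That leaves Elif.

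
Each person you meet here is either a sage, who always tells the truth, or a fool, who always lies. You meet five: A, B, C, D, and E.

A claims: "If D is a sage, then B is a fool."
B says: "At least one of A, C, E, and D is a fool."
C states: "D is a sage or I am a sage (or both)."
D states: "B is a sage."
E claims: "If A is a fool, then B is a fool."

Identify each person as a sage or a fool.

Consider A. Suppose A is a sage.
Then no assignment of the remaining roles makes every statement match its speaker's type — contradiction.
So A is a fool.
With that fixed, B's statement is true, so B is a sage.
With that fixed, D's statement is true, so D is a sage.
With that fixed, E's statement is false, so E is a fool.
With that fixed, C's statement is true, so C is a sage.

A: fool, B: sage, C: sage, D: sage, E: fool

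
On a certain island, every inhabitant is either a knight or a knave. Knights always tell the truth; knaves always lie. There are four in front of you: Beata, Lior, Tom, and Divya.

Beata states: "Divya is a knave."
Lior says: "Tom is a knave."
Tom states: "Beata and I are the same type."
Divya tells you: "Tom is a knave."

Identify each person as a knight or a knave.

Beata: knight, Lior: knave, Tom: knight, Divya: knave

Consider Beata. Suppose Beata is a knave.
Then whichever role Tom has, Tom's statement has the wrong truth value — contradiction.
So Beata is a knight.
Consider Lior. Suppose Lior is a knight.
Then no assignment of the remaining roles makes every statement match its speaker's type — contradiction.
So Lior is a knave.
Consider Tom. Suppose Tom is a knave.
Then Lior's statement comes out true, contradicting Lior being a knave.
So Tom is a knight.
With that fixed, Divya's statement is false, so Divya is a knave.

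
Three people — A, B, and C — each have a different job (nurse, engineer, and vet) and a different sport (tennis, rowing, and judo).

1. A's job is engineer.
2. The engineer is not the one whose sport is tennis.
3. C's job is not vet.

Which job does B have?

vet

Clue 1 rules out engineer for B's job.
With clues 1–3, nurse is impossible for B's job.
That leaves vet.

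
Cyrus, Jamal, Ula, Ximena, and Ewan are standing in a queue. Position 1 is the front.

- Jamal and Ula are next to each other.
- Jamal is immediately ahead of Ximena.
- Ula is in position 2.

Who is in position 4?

With clues 1–2, Ula is ruled out for position 4.
With clues 1–3, Cyrus, Ewan, and Jamal are ruled out for position 4.
So position 4 is Ximena.

Ximena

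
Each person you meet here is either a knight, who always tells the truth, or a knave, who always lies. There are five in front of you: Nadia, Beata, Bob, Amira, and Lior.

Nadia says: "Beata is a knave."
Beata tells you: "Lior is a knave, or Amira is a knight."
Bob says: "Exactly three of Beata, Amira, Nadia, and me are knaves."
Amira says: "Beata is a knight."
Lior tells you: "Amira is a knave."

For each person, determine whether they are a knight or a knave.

Nadia: knave, Beata: knight, Bob: knave, Amira: knight, Lior: knave

Consider Nadia. Suppose Nadia is a knight.
Then no assignment of the remaining roles makes every statement match its speaker's type — contradiction.
So Nadia is a knave.
Consider Beata. Suppose Beata is a knave.
Then Nadia's statement comes out true, contradicting Nadia being a knave.
So Beata is a knight.
With that fixed, Amira's statement is true, so Amira is a knight.
With that fixed, Lior's statement is false, so Lior is a knave.
With that fixed, Bob's statement is false, so Bob is a knave.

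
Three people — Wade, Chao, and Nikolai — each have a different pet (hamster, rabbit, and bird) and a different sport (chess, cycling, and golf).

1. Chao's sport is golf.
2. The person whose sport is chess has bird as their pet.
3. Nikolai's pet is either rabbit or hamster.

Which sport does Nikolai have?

Clue 1 rules out golf for Nikolai's sport.
With clues 1–3, chess is impossible for Nikolai's sport.
That leaves cycling.

cycling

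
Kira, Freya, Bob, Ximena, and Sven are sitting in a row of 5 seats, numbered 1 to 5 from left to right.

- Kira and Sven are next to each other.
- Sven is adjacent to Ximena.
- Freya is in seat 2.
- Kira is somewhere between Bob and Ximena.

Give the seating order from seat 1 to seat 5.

From clues 1–2: Sven is in {2,3,4}.
From clues 1–3: Bob → seat 1, Freya → seat 2, Sven → seat 4.
From clues 1–4: Kira → seat 3, Ximena → seat 5.

Bob, Freya, Kira, Sven, Ximena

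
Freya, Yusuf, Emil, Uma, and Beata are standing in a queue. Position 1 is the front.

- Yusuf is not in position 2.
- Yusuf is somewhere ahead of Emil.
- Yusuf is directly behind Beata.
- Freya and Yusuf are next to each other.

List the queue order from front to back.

Uma, Beata, Yusuf, Freya, Emil

From clue 1: Yusuf is in {1,3,4,5}.
From clues 1–2: Yusuf is in {1,3,4}.
From clues 1–3: Yusuf is in {3,4}.
From clues 1–4: Uma → position 1, Beata → position 2, Yusuf → position 3, Freya → position 4, Emil → position 5.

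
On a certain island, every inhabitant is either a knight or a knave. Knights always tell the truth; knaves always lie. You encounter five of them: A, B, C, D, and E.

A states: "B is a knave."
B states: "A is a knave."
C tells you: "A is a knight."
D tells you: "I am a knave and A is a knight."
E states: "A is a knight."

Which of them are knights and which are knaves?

A: knave, B: knight, C: knave, D: knave, E: knave

Consider A. Suppose A is a knight.
Then whichever role D has, D's statement has the wrong truth value — contradiction.
So A is a knave.
With that fixed, B's statement is true, so B is a knight.
With that fixed, C's statement is false, so C is a knave.
With that fixed, D's statement is false, so D is a knave.
With that fixed, E's statement is false, so E is a knave.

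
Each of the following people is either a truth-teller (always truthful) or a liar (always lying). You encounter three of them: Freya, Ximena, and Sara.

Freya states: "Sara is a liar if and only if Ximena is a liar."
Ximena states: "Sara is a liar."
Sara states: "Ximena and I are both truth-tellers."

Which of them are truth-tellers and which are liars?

Consider Freya. Suppose Freya is a truth-teller.
Then no assignment of the remaining roles makes every statement match its speaker's type — contradiction.
So Freya is a liar.
Consider Ximena. Suppose Ximena is a liar.
Then no assignment of the remaining roles makes every statement match its speaker's type — contradiction.
So Ximena is a truth-teller.
Consider Sara. Suppose Sara is a truth-teller.
Then Freya's statement comes out true, contradicting Freya being a liar.
So Sara is a liar.

Freya: liar, Ximena: truth-teller, Sara: liar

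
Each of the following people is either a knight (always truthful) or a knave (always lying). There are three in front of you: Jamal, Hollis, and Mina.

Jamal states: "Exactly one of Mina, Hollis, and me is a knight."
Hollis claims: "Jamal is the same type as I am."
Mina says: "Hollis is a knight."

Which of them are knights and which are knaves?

Jamal: knight, Hollis: knave, Mina: knave

Consider Jamal. Suppose Jamal is a knave.
Then whichever role Hollis has, Hollis's statement has the wrong truth value — contradiction.
So Jamal is a knight.
Consider Hollis. Suppose Hollis is a knight.
Then Jamal's statement comes out false, contradicting Jamal being a knight.
So Hollis is a knave.
With that fixed, Mina's statement is false, so Mina is a knave.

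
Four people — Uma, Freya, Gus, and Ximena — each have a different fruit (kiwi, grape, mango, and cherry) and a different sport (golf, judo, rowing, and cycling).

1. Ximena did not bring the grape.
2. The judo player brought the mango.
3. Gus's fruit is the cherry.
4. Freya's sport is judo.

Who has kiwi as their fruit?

With clues 1–3, Gus is impossible for the one with fruit kiwi.
With clues 1–4, Freya and Uma are impossible for the one with fruit kiwi.
That leaves Ximena.

Ximena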